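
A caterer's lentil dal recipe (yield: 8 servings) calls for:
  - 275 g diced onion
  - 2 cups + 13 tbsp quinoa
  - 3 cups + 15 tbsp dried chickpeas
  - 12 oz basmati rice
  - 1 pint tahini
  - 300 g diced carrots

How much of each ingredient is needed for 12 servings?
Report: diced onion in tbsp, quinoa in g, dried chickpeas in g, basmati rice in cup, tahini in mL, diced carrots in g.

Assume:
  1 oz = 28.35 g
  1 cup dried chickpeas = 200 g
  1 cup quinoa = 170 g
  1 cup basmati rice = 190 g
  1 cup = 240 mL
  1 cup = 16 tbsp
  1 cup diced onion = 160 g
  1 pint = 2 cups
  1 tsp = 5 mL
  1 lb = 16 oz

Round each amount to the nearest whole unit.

Scaling factor: 12/8 = 3/2 = 1.5.
diced onion: 275 g × 3/2 ÷ 160 g/cup × 16 tbsp/cup ≈ 41 tbsp
quinoa: (2 cup + 13 tbsp = 2.8125 cup) × 3/2 × 170 g/cup ≈ 717 g
dried chickpeas: (3 cup + 15 tbsp = 3.9375 cup) × 3/2 × 200 g/cup ≈ 1181 g
basmati rice: 12 oz × 3/2 × 28.35 g/oz ÷ 190 g/cup ≈ 3 cup
tahini: 1 pint × 3/2 × 2 cup/pint × 240 mL/cup = 720 mL
diced carrots: 300 g × 3/2 = 450 g

diced onion: 41 tbsp; quinoa: 717 g; dried chickpeas: 1181 g; basmati rice: 3 cup; tahini: 720 mL; diced carrots: 450 g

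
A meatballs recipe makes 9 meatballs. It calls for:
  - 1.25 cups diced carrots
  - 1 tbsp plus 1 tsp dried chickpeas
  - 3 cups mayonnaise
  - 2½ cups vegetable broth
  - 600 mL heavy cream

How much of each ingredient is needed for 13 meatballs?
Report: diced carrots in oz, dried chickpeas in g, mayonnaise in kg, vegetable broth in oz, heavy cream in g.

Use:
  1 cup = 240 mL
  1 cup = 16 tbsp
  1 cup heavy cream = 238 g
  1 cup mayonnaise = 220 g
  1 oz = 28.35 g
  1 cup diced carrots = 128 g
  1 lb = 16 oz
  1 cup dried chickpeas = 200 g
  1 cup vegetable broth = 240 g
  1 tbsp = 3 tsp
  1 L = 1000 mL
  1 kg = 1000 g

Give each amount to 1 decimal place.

Scaling factor: 13/9.
diced carrots: 1.25 cup × 13/9 × 128 g/cup ÷ 28.35 g/oz ≈ 8.2 oz
dried chickpeas: (1 tbsp + 1 tsp = 4/3 tbsp) × 13/9 ÷ 16 tbsp/cup × 200 g/cup ≈ 24.1 g
mayonnaise: 3 cup × 13/9 × 220 g/cup ÷ 1000 g/kg ≈ 1.0 kg
vegetable broth: 2.5 cup × 13/9 × 240 g/cup ÷ 28.35 g/oz ≈ 30.6 oz
heavy cream: 600 mL × 13/9 ÷ 240 mL/cup × 238 g/cup ≈ 859.4 g

diced carrots: 8.2 oz; dried chickpeas: 24.1 g; mayonnaise: 1.0 kg; vegetable broth: 30.6 oz; heavy cream: 859.4 g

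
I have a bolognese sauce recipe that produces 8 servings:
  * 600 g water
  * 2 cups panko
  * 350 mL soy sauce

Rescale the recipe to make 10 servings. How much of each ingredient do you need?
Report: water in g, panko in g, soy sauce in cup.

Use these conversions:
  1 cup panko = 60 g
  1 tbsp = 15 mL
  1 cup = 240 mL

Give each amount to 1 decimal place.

Scaling factor: 10/8 = 5/4 = 1.25.
water: 600 g × 5/4 = 750.0 g
panko: 2 cup × 5/4 × 60 g/cup = 150.0 g
soy sauce: 350 mL × 5/4 ÷ 240 mL/cup ≈ 1.8 cup

water: 750.0 g; panko: 150.0 g; soy sauce: 1.8 cup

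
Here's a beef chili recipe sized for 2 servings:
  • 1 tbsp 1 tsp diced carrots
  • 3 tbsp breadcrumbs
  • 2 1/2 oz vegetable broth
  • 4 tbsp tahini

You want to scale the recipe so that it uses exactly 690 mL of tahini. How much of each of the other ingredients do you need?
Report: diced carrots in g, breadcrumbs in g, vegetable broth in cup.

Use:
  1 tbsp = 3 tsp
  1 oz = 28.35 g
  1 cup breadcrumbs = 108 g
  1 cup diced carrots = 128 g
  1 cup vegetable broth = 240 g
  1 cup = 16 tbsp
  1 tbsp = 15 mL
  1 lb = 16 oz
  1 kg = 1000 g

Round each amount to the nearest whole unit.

The original recipe has 60 mL of tahini, so the scaling factor is 690 ÷ 60 = 23/2 = 11.5.
diced carrots: (1 tbsp + 1 tsp = 4/3 tbsp) × 23/2 ÷ 16 tbsp/cup × 128 g/cup ≈ 123 g
breadcrumbs: 3 tbsp × 23/2 ÷ 16 tbsp/cup × 108 g/cup ≈ 233 g
vegetable broth: 2.5 oz × 23/2 × 28.35 g/oz ÷ 240 g/cup ≈ 3 cup

diced carrots: 123 g; breadcrumbs: 233 g; vegetable broth: 3 cup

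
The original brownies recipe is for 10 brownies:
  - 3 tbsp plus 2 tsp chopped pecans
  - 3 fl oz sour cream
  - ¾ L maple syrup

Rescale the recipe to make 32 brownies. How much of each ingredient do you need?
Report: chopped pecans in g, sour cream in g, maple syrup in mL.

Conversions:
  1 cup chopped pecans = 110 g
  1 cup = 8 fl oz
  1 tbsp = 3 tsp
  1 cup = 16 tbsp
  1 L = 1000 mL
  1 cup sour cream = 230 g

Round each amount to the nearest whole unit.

chopped pecans: 81 g; sour cream: 276 g; maple syrup: 2400 mL

Scaling factor: 32/10 = 16/5 = 3.2.
chopped pecans: (3 tbsp + 2 tsp = 11/3 tbsp) × 16/5 ÷ 16 tbsp/cup × 110 g/cup ≈ 81 g
sour cream: 3 fl oz × 16/5 ÷ 8 fl oz/cup × 230 g/cup = 276 g
maple syrup: 0.75 L × 16/5 × 1000 mL/L = 2400 mL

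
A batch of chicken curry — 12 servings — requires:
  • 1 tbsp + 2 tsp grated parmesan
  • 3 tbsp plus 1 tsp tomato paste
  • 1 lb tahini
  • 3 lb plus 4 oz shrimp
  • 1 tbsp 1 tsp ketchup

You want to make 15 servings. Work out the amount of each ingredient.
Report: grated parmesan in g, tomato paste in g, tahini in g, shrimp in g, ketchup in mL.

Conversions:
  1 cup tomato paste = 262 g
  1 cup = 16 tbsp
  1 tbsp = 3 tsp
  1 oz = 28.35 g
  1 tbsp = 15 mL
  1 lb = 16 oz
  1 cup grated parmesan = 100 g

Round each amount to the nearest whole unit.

Scaling factor: 15/12 = 5/4 = 1.25.
grated parmesan: (1 tbsp + 2 tsp = 5/3 tbsp) × 5/4 ÷ 16 tbsp/cup × 100 g/cup ≈ 13 g
tomato paste: (3 tbsp + 1 tsp = 10/3 tbsp) × 5/4 ÷ 16 tbsp/cup × 262 g/cup ≈ 68 g
tahini: 1 lb × 5/4 × 16 oz/lb × 28.35 g/oz = 567 g
shrimp: (3 lb + 4 oz = 3.25 lb) × 5/4 × 16 oz/lb × 28.35 g/oz ≈ 1843 g
ketchup: (1 tbsp + 1 tsp = 4/3 tbsp) × 5/4 × 15 mL/tbsp = 25 mL

grated parmesan: 13 g; tomato paste: 68 g; tahini: 567 g; shrimp: 1843 g; ketchup: 25 mL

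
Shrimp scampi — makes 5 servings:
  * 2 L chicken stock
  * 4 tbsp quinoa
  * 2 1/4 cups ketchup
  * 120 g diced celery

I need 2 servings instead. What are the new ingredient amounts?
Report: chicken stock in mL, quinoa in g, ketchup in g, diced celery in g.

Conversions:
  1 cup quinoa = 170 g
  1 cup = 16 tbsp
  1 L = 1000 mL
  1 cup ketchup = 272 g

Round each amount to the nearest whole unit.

Scaling factor: 2/5 = 0.4.
chicken stock: 2 L × 2/5 × 1000 mL/L = 800 mL
quinoa: 4 tbsp × 2/5 ÷ 16 tbsp/cup × 170 g/cup = 17 g
ketchup: 2.25 cup × 2/5 × 272 g/cup ≈ 245 g
diced celery: 120 g × 2/5 = 48 g

chicken stock: 800 mL; quinoa: 17 g; ketchup: 245 g; diced celery: 48 g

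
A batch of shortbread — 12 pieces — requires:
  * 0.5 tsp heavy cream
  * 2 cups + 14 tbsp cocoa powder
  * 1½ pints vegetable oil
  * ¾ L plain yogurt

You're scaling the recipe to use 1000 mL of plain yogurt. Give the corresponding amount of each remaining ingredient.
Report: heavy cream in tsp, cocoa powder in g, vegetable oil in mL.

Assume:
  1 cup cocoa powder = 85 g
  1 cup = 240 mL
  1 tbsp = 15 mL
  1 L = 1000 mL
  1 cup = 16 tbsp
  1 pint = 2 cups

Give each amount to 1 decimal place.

The original recipe has 750 mL of plain yogurt, so the scaling factor is 1000 ÷ 750 = 4/3.
heavy cream: 0.5 tsp × 4/3 ≈ 0.7 tsp
cocoa powder: (2 cup + 14 tbsp = 2.875 cup) × 4/3 × 85 g/cup ≈ 325.8 g
vegetable oil: 1.5 pint × 4/3 × 2 cup/pint × 240 mL/cup = 960.0 mL

heavy cream: 0.7 tsp; cocoa powder: 325.8 g; vegetable oil: 960.0 mL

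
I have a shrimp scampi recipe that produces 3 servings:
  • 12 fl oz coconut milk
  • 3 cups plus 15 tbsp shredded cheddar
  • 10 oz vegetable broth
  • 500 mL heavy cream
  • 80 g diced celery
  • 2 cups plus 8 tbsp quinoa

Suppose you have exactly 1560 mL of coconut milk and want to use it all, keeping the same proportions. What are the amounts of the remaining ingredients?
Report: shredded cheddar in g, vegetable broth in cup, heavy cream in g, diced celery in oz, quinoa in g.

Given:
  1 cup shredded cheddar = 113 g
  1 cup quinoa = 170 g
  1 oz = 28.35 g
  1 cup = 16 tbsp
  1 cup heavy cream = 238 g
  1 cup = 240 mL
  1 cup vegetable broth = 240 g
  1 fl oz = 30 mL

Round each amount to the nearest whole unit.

The original recipe has 360 mL of coconut milk, so the scaling factor is 1560 ÷ 360 = 13/3.
shredded cheddar: (3 cup + 15 tbsp = 3.9375 cup) × 13/3 × 113 g/cup ≈ 1928 g
vegetable broth: 10 oz × 13/3 × 28.35 g/oz ÷ 240 g/cup ≈ 5 cup
heavy cream: 500 mL × 13/3 ÷ 240 mL/cup × 238 g/cup ≈ 2149 g
diced celery: 80 g × 13/3 ÷ 28.35 g/oz ≈ 12 oz
quinoa: (2 cup + 8 tbsp = 2.5 cup) × 13/3 × 170 g/cup ≈ 1842 g

shredded cheddar: 1928 g; vegetable broth: 5 cup; heavy cream: 2149 g; diced celery: 12 oz; quinoa: 1842 g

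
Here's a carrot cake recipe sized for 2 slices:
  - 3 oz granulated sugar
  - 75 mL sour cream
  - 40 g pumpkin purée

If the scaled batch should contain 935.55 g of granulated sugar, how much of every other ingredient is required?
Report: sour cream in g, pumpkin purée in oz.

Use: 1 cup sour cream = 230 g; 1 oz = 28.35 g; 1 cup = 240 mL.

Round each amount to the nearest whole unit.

sour cream: 791 g; pumpkin purée: 16 oz

The original recipe has 85.05 g of granulated sugar, so the scaling factor is 935.55 ÷ 85.05 = 11.
sour cream: 75 mL × 11 ÷ 240 mL/cup × 230 g/cup ≈ 791 g
pumpkin purée: 40 g × 11 ÷ 28.35 g/oz ≈ 16 oz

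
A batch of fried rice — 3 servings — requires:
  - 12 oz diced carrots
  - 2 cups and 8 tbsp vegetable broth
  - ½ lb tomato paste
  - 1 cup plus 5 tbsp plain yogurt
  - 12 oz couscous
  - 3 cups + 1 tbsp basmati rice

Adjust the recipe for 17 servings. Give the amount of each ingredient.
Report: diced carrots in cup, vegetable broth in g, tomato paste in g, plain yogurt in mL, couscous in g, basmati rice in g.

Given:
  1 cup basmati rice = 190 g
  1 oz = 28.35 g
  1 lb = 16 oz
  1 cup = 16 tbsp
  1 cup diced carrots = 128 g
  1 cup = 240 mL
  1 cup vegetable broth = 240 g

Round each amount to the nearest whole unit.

Scaling factor: 17/3.
diced carrots: 12 oz × 17/3 × 28.35 g/oz ÷ 128 g/cup ≈ 15 cup
vegetable broth: (2 cup + 8 tbsp = 2.5 cup) × 17/3 × 240 g/cup = 3400 g
tomato paste: 0.5 lb × 17/3 × 16 oz/lb × 28.35 g/oz ≈ 1285 g
plain yogurt: (1 cup + 5 tbsp = 1.3125 cup) × 17/3 × 240 mL/cup = 1785 mL
couscous: 12 oz × 17/3 × 28.35 g/oz ≈ 1928 g
basmati rice: (3 cup + 1 tbsp = 3.0625 cup) × 17/3 × 190 g/cup ≈ 3297 g

diced carrots: 15 cup; vegetable broth: 3400 g; tomato paste: 1285 g; plain yogurt: 1785 mL; couscous: 1928 g; basmati rice: 3297 g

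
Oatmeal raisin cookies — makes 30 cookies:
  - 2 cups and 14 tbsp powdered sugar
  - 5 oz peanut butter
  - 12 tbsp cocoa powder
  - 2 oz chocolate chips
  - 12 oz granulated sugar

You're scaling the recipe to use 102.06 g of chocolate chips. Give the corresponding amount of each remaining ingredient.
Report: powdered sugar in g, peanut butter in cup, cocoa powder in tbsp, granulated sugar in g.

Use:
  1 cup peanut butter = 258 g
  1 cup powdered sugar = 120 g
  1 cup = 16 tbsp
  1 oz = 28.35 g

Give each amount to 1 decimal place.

powdered sugar: 621.0 g; peanut butter: 1.0 cup; cocoa powder: 21.6 tbsp; granulated sugar: 612.4 g

The original recipe has 56.7 g of chocolate chips, so the scaling factor is 102.06 ÷ 56.7 = 9/5 = 1.8.
powdered sugar: (2 cup + 14 tbsp = 2.875 cup) × 9/5 × 120 g/cup = 621.0 g
peanut butter: 5 oz × 9/5 × 28.35 g/oz ÷ 258 g/cup ≈ 1.0 cup
cocoa powder: 12 tbsp × 9/5 = 21.6 tbsp
granulated sugar: 12 oz × 9/5 × 28.35 g/oz ≈ 612.4 g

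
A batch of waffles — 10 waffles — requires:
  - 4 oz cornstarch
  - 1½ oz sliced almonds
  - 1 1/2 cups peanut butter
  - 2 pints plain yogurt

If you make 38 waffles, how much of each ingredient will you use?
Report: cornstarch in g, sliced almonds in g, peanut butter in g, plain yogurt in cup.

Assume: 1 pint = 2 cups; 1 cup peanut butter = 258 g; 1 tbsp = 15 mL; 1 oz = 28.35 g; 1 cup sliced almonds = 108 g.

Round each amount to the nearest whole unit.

cornstarch: 431 g; sliced almonds: 162 g; peanut butter: 1471 g; plain yogurt: 15 cup

Scaling factor: 38/10 = 19/5 = 3.8.
cornstarch: 4 oz × 19/5 × 28.35 g/oz ≈ 431 g
sliced almonds: 1.5 oz × 19/5 × 28.35 g/oz ≈ 162 g
peanut butter: 1.5 cup × 19/5 × 258 g/cup ≈ 1471 g
plain yogurt: 2 pint × 19/5 × 2 cup/pint ≈ 15 cup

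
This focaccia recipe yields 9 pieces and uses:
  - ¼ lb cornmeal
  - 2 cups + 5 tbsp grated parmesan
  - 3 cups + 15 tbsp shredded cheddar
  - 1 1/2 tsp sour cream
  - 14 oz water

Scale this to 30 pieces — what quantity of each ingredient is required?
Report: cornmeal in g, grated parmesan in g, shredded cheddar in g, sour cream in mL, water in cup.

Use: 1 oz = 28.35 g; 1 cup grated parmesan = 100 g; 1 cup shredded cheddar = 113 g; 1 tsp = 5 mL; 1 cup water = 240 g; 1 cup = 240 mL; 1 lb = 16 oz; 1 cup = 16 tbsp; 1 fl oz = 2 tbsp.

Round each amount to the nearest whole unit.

Scaling factor: 30/9 = 10/3.
cornmeal: 0.25 lb × 10/3 × 16 oz/lb × 28.35 g/oz = 378 g
grated parmesan: (2 cup + 5 tbsp = 2.3125 cup) × 10/3 × 100 g/cup ≈ 771 g
shredded cheddar: (3 cup + 15 tbsp = 3.9375 cup) × 10/3 × 113 g/cup ≈ 1483 g
sour cream: 1.5 tsp × 10/3 × 5 mL/tsp = 25 mL
water: 14 oz × 10/3 × 28.35 g/oz ÷ 240 g/cup ≈ 6 cup

cornmeal: 378 g; grated parmesan: 771 g; shredded cheddar: 1483 g; sour cream: 25 mL; water: 6 cup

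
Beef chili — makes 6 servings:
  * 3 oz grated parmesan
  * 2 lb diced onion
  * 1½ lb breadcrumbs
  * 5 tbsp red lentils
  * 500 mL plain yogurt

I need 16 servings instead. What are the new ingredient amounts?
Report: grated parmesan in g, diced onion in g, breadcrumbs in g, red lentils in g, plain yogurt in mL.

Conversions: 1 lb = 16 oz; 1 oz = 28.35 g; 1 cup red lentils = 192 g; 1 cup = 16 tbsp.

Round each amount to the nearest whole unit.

grated parmesan: 227 g; diced onion: 2419 g; breadcrumbs: 1814 g; red lentils: 160 g; plain yogurt: 1333 mL

Scaling factor: 16/6 = 8/3.
grated parmesan: 3 oz × 8/3 × 28.35 g/oz ≈ 227 g
diced onion: 2 lb × 8/3 × 16 oz/lb × 28.35 g/oz ≈ 2419 g
breadcrumbs: 1.5 lb × 8/3 × 16 oz/lb × 28.35 g/oz ≈ 1814 g
red lentils: 5 tbsp × 8/3 ÷ 16 tbsp/cup × 192 g/cup = 160 g
plain yogurt: 500 mL × 8/3 ≈ 1333 mL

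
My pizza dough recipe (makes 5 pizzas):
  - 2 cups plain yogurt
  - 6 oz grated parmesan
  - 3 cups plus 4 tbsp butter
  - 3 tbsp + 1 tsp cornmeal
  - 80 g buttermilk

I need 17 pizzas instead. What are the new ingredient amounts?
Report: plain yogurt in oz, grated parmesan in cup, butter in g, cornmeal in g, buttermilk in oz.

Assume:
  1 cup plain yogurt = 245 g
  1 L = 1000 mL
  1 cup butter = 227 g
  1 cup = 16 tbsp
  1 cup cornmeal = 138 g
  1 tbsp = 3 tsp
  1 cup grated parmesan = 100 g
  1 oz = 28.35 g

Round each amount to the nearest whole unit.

plain yogurt: 59 oz; grated parmesan: 6 cup; butter: 2508 g; cornmeal: 98 g; buttermilk: 10 oz

Scaling factor: 17/5 = 3.4.
plain yogurt: 2 cup × 17/5 × 245 g/cup ÷ 28.35 g/oz ≈ 59 oz
grated parmesan: 6 oz × 17/5 × 28.35 g/oz ÷ 100 g/cup ≈ 6 cup
butter: (3 cup + 4 tbsp = 3.25 cup) × 17/5 × 227 g/cup ≈ 2508 g
cornmeal: (3 tbsp + 1 tsp = 10/3 tbsp) × 17/5 ÷ 16 tbsp/cup × 138 g/cup ≈ 98 g
buttermilk: 80 g × 17/5 ÷ 28.35 g/oz ≈ 10 oz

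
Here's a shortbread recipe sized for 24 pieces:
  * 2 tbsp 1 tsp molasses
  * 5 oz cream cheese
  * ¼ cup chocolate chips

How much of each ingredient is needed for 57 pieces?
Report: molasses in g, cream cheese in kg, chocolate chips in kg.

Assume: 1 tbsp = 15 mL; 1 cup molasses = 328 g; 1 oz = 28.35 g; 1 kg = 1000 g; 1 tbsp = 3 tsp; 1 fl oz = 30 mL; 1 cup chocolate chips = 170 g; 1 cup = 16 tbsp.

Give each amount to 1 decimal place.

Scaling factor: 57/24 = 19/8 = 2.375.
molasses: (2 tbsp + 1 tsp = 7/3 tbsp) × 19/8 ÷ 16 tbsp/cup × 328 g/cup ≈ 113.6 g
cream cheese: 5 oz × 19/8 × 28.35 g/oz ÷ 1000 g/kg ≈ 0.3 kg
chocolate chips: 0.25 cup × 19/8 × 170 g/cup ÷ 1000 g/kg ≈ 0.1 kg

molasses: 113.6 g; cream cheese: 0.3 kg; chocolate chips: 0.1 kg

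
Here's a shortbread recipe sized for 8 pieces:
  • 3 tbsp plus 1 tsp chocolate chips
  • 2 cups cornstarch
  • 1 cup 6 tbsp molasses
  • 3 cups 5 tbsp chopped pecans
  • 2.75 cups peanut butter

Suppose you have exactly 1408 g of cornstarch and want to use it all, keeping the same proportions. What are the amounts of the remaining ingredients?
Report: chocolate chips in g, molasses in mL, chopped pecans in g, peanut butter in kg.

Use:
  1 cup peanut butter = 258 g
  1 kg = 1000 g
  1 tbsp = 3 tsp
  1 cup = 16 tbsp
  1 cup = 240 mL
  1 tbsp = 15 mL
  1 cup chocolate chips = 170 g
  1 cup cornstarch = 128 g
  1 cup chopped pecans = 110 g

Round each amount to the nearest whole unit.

The original recipe has 256 g of cornstarch, so the scaling factor is 1408 ÷ 256 = 11/2 = 5.5.
chocolate chips: (3 tbsp + 1 tsp = 10/3 tbsp) × 11/2 ÷ 16 tbsp/cup × 170 g/cup ≈ 195 g
molasses: (1 cup + 6 tbsp = 1.375 cup) × 11/2 × 240 mL/cup = 1815 mL
chopped pecans: (3 cup + 5 tbsp = 3.3125 cup) × 11/2 × 110 g/cup ≈ 2004 g
peanut butter: 2.75 cup × 11/2 × 258 g/cup ÷ 1000 g/kg ≈ 4 kg

chocolate chips: 195 g; molasses: 1815 mL; chopped pecans: 2004 g; peanut butter: 4 kg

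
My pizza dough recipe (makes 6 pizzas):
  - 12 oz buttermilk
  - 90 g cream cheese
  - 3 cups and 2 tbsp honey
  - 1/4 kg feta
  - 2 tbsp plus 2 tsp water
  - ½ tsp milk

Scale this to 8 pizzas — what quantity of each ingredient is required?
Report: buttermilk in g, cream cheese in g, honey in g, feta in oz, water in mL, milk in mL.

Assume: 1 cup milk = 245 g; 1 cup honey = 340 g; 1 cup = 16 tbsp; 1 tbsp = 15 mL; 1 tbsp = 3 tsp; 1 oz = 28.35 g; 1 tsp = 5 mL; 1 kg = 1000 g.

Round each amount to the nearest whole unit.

buttermilk: 454 g; cream cheese: 120 g; honey: 1417 g; feta: 12 oz; water: 53 mL; milk: 3 mL

Scaling factor: 8/6 = 4/3.
buttermilk: 12 oz × 4/3 × 28.35 g/oz ≈ 454 g
cream cheese: 90 g × 4/3 = 120 g
honey: (3 cup + 2 tbsp = 3.125 cup) × 4/3 × 340 g/cup ≈ 1417 g
feta: 0.25 kg × 4/3 × 1000 g/kg ÷ 28.35 g/oz ≈ 12 oz
water: (2 tbsp + 2 tsp = 8/3 tbsp) × 4/3 × 15 mL/tbsp ≈ 53 mL
milk: 0.5 tsp × 4/3 × 5 mL/tsp ≈ 3 mL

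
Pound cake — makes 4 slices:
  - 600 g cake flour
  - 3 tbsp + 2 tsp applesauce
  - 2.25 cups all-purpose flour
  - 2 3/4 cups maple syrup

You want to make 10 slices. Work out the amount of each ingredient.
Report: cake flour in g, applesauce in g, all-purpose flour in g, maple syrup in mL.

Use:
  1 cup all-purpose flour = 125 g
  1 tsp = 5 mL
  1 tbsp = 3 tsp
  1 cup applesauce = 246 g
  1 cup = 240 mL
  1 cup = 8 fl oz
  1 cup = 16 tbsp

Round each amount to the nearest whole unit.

Scaling factor: 10/4 = 5/2 = 2.5.
cake flour: 600 g × 5/2 = 1500 g
applesauce: (3 tbsp + 2 tsp = 11/3 tbsp) × 5/2 ÷ 16 tbsp/cup × 246 g/cup ≈ 141 g
all-purpose flour: 2.25 cup × 5/2 × 125 g/cup ≈ 703 g
maple syrup: 2.75 cup × 5/2 × 240 mL/cup = 1650 mL

cake flour: 1500 g; applesauce: 141 g; all-purpose flour: 703 g; maple syrup: 1650 mL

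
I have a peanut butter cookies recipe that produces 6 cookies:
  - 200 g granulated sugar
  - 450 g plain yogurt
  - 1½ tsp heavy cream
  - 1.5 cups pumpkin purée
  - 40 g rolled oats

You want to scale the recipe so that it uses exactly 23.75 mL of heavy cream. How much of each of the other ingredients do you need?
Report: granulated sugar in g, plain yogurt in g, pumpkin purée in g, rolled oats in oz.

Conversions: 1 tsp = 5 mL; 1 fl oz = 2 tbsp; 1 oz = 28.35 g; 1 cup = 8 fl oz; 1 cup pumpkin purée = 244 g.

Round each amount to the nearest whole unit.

The original recipe has 7.5 mL of heavy cream, so the scaling factor is 23.75 ÷ 7.5 = 19/6.
granulated sugar: 200 g × 19/6 ≈ 633 g
plain yogurt: 450 g × 19/6 = 1425 g
pumpkin purée: 1.5 cup × 19/6 × 244 g/cup = 1159 g
rolled oats: 40 g × 19/6 ÷ 28.35 g/oz ≈ 4 oz

granulated sugar: 633 g; plain yogurt: 1425 g; pumpkin purée: 1159 g; rolled oats: 4 oz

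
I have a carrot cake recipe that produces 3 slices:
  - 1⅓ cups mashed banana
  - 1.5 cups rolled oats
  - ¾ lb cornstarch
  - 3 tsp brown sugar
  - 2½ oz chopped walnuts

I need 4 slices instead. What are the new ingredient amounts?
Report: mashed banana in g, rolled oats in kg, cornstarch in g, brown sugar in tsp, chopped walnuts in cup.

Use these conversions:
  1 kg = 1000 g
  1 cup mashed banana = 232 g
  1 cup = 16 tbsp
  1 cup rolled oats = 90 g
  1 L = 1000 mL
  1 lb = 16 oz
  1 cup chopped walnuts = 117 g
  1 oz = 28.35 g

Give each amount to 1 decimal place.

mashed banana: 412.4 g; rolled oats: 0.2 kg; cornstarch: 453.6 g; brown sugar: 4.0 tsp; chopped walnuts: 0.8 cup

Scaling factor: 4/3.
mashed banana: 4/3 cup × 4/3 × 232 g/cup ≈ 412.4 g
rolled oats: 1.5 cup × 4/3 × 90 g/cup ÷ 1000 g/kg ≈ 0.2 kg
cornstarch: 0.75 lb × 4/3 × 16 oz/lb × 28.35 g/oz = 453.6 g
brown sugar: 3 tsp × 4/3 = 4.0 tsp
chopped walnuts: 2.5 oz × 4/3 × 28.35 g/oz ÷ 117 g/cup ≈ 0.8 cup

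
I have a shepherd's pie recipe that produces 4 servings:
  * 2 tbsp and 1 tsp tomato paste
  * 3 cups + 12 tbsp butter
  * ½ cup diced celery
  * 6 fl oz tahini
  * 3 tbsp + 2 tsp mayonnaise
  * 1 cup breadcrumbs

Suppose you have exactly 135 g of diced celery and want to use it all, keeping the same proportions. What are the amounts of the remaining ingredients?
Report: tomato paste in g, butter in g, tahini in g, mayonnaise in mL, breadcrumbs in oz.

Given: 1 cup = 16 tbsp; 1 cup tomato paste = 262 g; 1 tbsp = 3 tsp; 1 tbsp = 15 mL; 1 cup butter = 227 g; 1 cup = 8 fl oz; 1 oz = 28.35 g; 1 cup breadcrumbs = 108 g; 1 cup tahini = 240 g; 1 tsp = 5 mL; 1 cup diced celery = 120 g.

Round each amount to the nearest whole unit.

tomato paste: 86 g; butter: 1915 g; tahini: 405 g; mayonnaise: 124 mL; breadcrumbs: 9 oz

The original recipe has 60 g of diced celery, so the scaling factor is 135 ÷ 60 = 9/4 = 2.25.
tomato paste: (2 tbsp + 1 tsp = 7/3 tbsp) × 9/4 ÷ 16 tbsp/cup × 262 g/cup ≈ 86 g
butter: (3 cup + 12 tbsp = 3.75 cup) × 9/4 × 227 g/cup ≈ 1915 g
tahini: 6 fl oz × 9/4 ÷ 8 fl oz/cup × 240 g/cup = 405 g
mayonnaise: (3 tbsp + 2 tsp = 11/3 tbsp) × 9/4 × 15 mL/tbsp ≈ 124 mL
breadcrumbs: 1 cup × 9/4 × 108 g/cup ÷ 28.35 g/oz ≈ 9 oz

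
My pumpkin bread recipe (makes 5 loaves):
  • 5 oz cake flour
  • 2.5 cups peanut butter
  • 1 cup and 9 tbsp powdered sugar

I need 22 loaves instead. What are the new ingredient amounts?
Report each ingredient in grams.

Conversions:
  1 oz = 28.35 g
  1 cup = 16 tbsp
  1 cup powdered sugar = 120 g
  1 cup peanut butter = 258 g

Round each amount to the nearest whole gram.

Scaling factor: 22/5 = 4.4.
cake flour: 5 oz × 22/5 × 28.35 g/oz ≈ 624 g
peanut butter: 2.5 cup × 22/5 × 258 g/cup = 2838 g
powdered sugar: (1 cup + 9 tbsp = 1.5625 cup) × 22/5 × 120 g/cup = 825 g

cake flour: 624 g; peanut butter: 2838 g; powdered sugar: 825 g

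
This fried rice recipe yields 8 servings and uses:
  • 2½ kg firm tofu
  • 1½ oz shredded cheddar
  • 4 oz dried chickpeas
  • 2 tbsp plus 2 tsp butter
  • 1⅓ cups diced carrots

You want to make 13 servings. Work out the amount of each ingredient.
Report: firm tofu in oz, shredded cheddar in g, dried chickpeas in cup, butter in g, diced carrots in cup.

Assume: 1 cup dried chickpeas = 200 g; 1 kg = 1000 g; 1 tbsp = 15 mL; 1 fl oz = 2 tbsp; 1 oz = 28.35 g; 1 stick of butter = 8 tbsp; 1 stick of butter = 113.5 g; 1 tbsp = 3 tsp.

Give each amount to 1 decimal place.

firm tofu: 143.3 oz; shredded cheddar: 69.1 g; dried chickpeas: 0.9 cup; butter: 61.5 g; diced carrots: 2.2 cup

Scaling factor: 13/8 = 1.625.
firm tofu: 2.5 kg × 13/8 × 1000 g/kg ÷ 28.35 g/oz ≈ 143.3 oz
shredded cheddar: 1.5 oz × 13/8 × 28.35 g/oz ≈ 69.1 g
dried chickpeas: 4 oz × 13/8 × 28.35 g/oz ÷ 200 g/cup ≈ 0.9 cup
butter: (2 tbsp + 2 tsp = 8/3 tbsp) × 13/8 ÷ 8 tbsp/stick × 113.5 g/stick ≈ 61.5 g
diced carrots: 4/3 cup × 13/8 ≈ 2.2 cup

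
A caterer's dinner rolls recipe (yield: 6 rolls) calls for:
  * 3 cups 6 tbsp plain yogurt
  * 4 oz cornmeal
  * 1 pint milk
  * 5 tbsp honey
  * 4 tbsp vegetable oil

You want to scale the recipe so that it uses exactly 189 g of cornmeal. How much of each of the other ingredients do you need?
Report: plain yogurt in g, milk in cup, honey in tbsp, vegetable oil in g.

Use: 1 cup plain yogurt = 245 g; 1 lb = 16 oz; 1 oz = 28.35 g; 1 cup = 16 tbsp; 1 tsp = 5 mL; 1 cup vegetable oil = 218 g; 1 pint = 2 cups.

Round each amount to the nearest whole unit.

plain yogurt: 1378 g; milk: 3 cup; honey: 8 tbsp; vegetable oil: 91 g

The original recipe has 113.4 g of cornmeal, so the scaling factor is 189 ÷ 113.4 = 5/3.
plain yogurt: (3 cup + 6 tbsp = 3.375 cup) × 5/3 × 245 g/cup ≈ 1378 g
milk: 1 pint × 5/3 × 2 cup/pint ≈ 3 cup
honey: 5 tbsp × 5/3 ≈ 8 tbsp
vegetable oil: 4 tbsp × 5/3 ÷ 16 tbsp/cup × 218 g/cup ≈ 91 g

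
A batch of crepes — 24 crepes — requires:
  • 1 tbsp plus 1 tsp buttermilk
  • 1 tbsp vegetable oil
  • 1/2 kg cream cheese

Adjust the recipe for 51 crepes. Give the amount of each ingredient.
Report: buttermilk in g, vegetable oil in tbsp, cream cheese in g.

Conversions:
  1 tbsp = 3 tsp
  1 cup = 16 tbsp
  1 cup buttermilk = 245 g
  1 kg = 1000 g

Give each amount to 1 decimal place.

Scaling factor: 51/24 = 17/8 = 2.125.
buttermilk: (1 tbsp + 1 tsp = 4/3 tbsp) × 17/8 ÷ 16 tbsp/cup × 245 g/cup ≈ 43.4 g
vegetable oil: 1 tbsp × 17/8 ≈ 2.1 tbsp
cream cheese: 0.5 kg × 17/8 × 1000 g/kg = 1062.5 g

buttermilk: 43.4 g; vegetable oil: 2.1 tbsp; cream cheese: 1062.5 g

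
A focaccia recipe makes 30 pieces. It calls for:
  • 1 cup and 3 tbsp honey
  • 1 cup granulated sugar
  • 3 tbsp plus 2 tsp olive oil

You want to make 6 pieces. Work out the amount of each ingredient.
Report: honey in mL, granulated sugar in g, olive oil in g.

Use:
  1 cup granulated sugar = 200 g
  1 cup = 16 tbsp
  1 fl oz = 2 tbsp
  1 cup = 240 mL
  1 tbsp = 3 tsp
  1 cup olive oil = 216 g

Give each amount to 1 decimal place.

Scaling factor: 6/30 = 1/5 = 0.2.
honey: (1 cup + 3 tbsp = 1.1875 cup) × 1/5 × 240 mL/cup = 57.0 mL
granulated sugar: 1 cup × 1/5 × 200 g/cup = 40.0 g
olive oil: (3 tbsp + 2 tsp = 11/3 tbsp) × 1/5 ÷ 16 tbsp/cup × 216 g/cup = 9.9 g

honey: 57.0 mL; granulated sugar: 40.0 g; olive oil: 9.9 g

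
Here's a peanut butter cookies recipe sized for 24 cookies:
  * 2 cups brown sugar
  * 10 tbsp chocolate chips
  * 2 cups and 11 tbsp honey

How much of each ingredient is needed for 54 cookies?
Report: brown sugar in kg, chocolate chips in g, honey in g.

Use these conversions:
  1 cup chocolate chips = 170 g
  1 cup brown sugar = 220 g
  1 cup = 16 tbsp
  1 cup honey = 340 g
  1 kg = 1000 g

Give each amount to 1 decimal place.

Scaling factor: 54/24 = 9/4 = 2.25.
brown sugar: 2 cup × 9/4 × 220 g/cup ÷ 1000 g/kg ≈ 1.0 kg
chocolate chips: 10 tbsp × 9/4 ÷ 16 tbsp/cup × 170 g/cup ≈ 239.1 g
honey: (2 cup + 11 tbsp = 2.6875 cup) × 9/4 × 340 g/cup ≈ 2055.9 g

brown sugar: 1.0 kg; chocolate chips: 239.1 g; honey: 2055.9 g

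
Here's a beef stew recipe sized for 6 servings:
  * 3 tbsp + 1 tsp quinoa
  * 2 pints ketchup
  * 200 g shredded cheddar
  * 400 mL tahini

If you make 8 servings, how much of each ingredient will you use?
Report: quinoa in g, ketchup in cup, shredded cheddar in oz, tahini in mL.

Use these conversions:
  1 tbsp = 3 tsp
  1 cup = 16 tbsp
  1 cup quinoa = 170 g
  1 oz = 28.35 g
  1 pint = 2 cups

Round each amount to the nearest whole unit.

Scaling factor: 8/6 = 4/3.
quinoa: (3 tbsp + 1 tsp = 10/3 tbsp) × 4/3 ÷ 16 tbsp/cup × 170 g/cup ≈ 47 g
ketchup: 2 pint × 4/3 × 2 cup/pint ≈ 5 cup
shredded cheddar: 200 g × 4/3 ÷ 28.35 g/oz ≈ 9 oz
tahini: 400 mL × 4/3 ≈ 533 mL

quinoa: 47 g; ketchup: 5 cup; shredded cheddar: 9 oz; tahini: 533 mL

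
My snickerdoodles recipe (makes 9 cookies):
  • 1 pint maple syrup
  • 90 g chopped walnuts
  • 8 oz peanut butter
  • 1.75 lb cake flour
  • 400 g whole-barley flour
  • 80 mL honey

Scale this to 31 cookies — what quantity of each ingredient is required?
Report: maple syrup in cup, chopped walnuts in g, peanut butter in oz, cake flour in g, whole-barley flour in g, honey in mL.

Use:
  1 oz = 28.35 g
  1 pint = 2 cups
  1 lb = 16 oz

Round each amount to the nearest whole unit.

maple syrup: 7 cup; chopped walnuts: 310 g; peanut butter: 28 oz; cake flour: 2734 g; whole-barley flour: 1378 g; honey: 276 mL

Scaling factor: 31/9.
maple syrup: 1 pint × 31/9 × 2 cup/pint ≈ 7 cup
chopped walnuts: 90 g × 31/9 = 310 g
peanut butter: 8 oz × 31/9 ≈ 28 oz
cake flour: 1.75 lb × 31/9 × 16 oz/lb × 28.35 g/oz ≈ 2734 g
whole-barley flour: 400 g × 31/9 ≈ 1378 g
honey: 80 mL × 31/9 ≈ 276 mL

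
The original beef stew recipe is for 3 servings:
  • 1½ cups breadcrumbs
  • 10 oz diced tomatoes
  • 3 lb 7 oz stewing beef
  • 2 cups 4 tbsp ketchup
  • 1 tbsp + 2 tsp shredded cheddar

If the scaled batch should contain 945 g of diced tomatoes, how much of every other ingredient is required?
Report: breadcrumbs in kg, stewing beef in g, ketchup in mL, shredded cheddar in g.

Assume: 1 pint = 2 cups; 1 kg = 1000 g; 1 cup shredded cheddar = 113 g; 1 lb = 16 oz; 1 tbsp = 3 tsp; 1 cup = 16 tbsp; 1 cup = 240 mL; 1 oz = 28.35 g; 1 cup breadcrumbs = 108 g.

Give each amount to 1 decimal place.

The original recipe has 283.5 g of diced tomatoes, so the scaling factor is 945 ÷ 283.5 = 10/3.
breadcrumbs: 1.5 cup × 10/3 × 108 g/cup ÷ 1000 g/kg ≈ 0.5 kg
stewing beef: (3 lb + 7 oz = 3.4375 lb) × 10/3 × 16 oz/lb × 28.35 g/oz = 5197.5 g
ketchup: (2 cup + 4 tbsp = 2.25 cup) × 10/3 × 240 mL/cup = 1800.0 mL
shredded cheddar: (1 tbsp + 2 tsp = 5/3 tbsp) × 10/3 ÷ 16 tbsp/cup × 113 g/cup ≈ 39.2 g

breadcrumbs: 0.5 kg; stewing beef: 5197.5 g; ketchup: 1800.0 mL; shredded cheddar: 39.2 g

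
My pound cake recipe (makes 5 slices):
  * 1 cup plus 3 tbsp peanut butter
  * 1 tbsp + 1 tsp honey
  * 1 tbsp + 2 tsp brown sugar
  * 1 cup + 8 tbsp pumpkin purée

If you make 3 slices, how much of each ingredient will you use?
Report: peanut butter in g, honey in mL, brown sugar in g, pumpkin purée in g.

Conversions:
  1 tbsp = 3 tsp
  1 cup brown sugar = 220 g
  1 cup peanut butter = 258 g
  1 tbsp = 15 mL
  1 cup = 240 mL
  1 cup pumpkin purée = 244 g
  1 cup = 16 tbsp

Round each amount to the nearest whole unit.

Scaling factor: 3/5 = 0.6.
peanut butter: (1 cup + 3 tbsp = 1.1875 cup) × 3/5 × 258 g/cup ≈ 184 g
honey: (1 tbsp + 1 tsp = 4/3 tbsp) × 3/5 × 15 mL/tbsp = 12 mL
brown sugar: (1 tbsp + 2 tsp = 5/3 tbsp) × 3/5 ÷ 16 tbsp/cup × 220 g/cup ≈ 14 g
pumpkin purée: (1 cup + 8 tbsp = 1.5 cup) × 3/5 × 244 g/cup ≈ 220 g

peanut butter: 184 g; honey: 12 mL; brown sugar: 14 g; pumpkin purée: 220 g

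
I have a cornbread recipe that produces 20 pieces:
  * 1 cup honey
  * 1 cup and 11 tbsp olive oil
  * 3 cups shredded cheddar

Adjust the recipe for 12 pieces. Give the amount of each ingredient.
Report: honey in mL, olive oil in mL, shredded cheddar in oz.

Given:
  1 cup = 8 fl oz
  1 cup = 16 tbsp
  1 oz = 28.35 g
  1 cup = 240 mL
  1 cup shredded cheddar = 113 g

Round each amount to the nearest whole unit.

Scaling factor: 12/20 = 3/5 = 0.6.
honey: 1 cup × 3/5 × 240 mL/cup = 144 mL
olive oil: (1 cup + 11 tbsp = 1.6875 cup) × 3/5 × 240 mL/cup = 243 mL
shredded cheddar: 3 cup × 3/5 × 113 g/cup ÷ 28.35 g/oz ≈ 7 oz

honey: 144 mL; olive oil: 243 mL; shredded cheddar: 7 oz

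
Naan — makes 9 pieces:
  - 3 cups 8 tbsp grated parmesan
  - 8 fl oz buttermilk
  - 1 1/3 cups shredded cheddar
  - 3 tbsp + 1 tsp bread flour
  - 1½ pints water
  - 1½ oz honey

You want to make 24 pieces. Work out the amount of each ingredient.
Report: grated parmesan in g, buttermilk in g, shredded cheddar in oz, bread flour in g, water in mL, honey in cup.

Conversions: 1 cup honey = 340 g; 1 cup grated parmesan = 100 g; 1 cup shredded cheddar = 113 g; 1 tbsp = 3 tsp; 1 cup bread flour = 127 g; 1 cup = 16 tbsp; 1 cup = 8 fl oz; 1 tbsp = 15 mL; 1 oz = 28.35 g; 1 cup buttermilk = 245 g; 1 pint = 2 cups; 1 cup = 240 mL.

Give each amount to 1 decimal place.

Scaling factor: 24/9 = 8/3.
grated parmesan: (3 cup + 8 tbsp = 3.5 cup) × 8/3 × 100 g/cup ≈ 933.3 g
buttermilk: 8 fl oz × 8/3 ÷ 8 fl oz/cup × 245 g/cup ≈ 653.3 g
shredded cheddar: 4/3 cup × 8/3 × 113 g/cup ÷ 28.35 g/oz ≈ 14.2 oz
bread flour: (3 tbsp + 1 tsp = 10/3 tbsp) × 8/3 ÷ 16 tbsp/cup × 127 g/cup ≈ 70.6 g
water: 1.5 pint × 8/3 × 2 cup/pint × 240 mL/cup = 1920.0 mL
honey: 1.5 oz × 8/3 × 28.35 g/oz ÷ 340 g/cup ≈ 0.3 cup

grated parmesan: 933.3 g; buttermilk: 653.3 g; shredded cheddar: 14.2 oz; bread flour: 70.6 g; water: 1920.0 mL; honey: 0.3 cup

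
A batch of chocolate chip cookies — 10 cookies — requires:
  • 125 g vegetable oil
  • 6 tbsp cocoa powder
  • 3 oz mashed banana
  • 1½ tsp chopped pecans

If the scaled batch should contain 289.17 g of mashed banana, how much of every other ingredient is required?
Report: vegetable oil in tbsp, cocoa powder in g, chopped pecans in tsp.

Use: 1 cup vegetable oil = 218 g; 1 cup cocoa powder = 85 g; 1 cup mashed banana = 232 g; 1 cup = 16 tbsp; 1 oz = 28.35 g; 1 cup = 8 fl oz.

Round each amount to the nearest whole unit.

The original recipe has 85.05 g of mashed banana, so the scaling factor is 289.17 ÷ 85.05 = 17/5 = 3.4.
vegetable oil: 125 g × 17/5 ÷ 218 g/cup × 16 tbsp/cup ≈ 31 tbsp
cocoa powder: 6 tbsp × 17/5 ÷ 16 tbsp/cup × 85 g/cup ≈ 108 g
chopped pecans: 1.5 tsp × 17/5 ≈ 5 tsp

vegetable oil: 31 tbsp; cocoa powder: 108 g; chopped pecans: 5 tsp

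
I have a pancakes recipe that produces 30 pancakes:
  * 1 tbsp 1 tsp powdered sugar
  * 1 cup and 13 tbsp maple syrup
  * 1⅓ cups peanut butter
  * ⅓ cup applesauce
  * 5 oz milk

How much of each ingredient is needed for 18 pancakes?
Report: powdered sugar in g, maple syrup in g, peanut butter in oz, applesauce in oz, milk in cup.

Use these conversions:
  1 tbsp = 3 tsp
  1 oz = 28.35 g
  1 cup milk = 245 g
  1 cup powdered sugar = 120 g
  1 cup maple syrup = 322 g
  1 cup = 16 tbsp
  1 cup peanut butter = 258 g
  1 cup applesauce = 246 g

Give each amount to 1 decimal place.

Scaling factor: 18/30 = 3/5 = 0.6.
powdered sugar: (1 tbsp + 1 tsp = 4/3 tbsp) × 3/5 ÷ 16 tbsp/cup × 120 g/cup = 6.0 g
maple syrup: (1 cup + 13 tbsp = 1.8125 cup) × 3/5 × 322 g/cup ≈ 350.2 g
peanut butter: 4/3 cup × 3/5 × 258 g/cup ÷ 28.35 g/oz ≈ 7.3 oz
applesauce: 1/3 cup × 3/5 × 246 g/cup ÷ 28.35 g/oz ≈ 1.7 oz
milk: 5 oz × 3/5 × 28.35 g/oz ÷ 245 g/cup ≈ 0.3 cup

powdered sugar: 6.0 g; maple syrup: 350.2 g; peanut butter: 7.3 oz; applesauce: 1.7 oz; milk: 0.3 cup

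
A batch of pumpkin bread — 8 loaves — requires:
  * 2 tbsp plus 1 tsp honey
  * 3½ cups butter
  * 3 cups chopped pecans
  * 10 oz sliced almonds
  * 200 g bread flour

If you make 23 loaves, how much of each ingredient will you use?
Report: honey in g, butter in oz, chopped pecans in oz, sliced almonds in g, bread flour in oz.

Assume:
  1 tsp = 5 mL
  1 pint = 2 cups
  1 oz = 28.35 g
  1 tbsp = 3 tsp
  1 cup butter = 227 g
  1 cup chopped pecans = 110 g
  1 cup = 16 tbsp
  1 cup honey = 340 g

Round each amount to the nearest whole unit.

honey: 143 g; butter: 81 oz; chopped pecans: 33 oz; sliced almonds: 815 g; bread flour: 20 oz

Scaling factor: 23/8 = 2.875.
honey: (2 tbsp + 1 tsp = 7/3 tbsp) × 23/8 ÷ 16 tbsp/cup × 340 g/cup ≈ 143 g
butter: 3.5 cup × 23/8 × 227 g/cup ÷ 28.35 g/oz ≈ 81 oz
chopped pecans: 3 cup × 23/8 × 110 g/cup ÷ 28.35 g/oz ≈ 33 oz
sliced almonds: 10 oz × 23/8 × 28.35 g/oz ≈ 815 g
bread flour: 200 g × 23/8 ÷ 28.35 g/oz ≈ 20 oz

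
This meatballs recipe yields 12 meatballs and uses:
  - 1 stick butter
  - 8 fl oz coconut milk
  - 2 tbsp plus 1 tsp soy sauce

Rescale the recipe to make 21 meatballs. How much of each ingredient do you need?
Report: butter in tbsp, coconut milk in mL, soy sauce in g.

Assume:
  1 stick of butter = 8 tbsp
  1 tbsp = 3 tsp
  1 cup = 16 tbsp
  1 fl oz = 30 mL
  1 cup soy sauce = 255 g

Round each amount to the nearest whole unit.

butter: 14 tbsp; coconut milk: 420 mL; soy sauce: 65 g

Scaling factor: 21/12 = 7/4 = 1.75.
butter: 1 stick × 7/4 × 8 tbsp/stick = 14 tbsp
coconut milk: 8 fl oz × 7/4 × 30 mL/fl oz = 420 mL
soy sauce: (2 tbsp + 1 tsp = 7/3 tbsp) × 7/4 ÷ 16 tbsp/cup × 255 g/cup ≈ 65 g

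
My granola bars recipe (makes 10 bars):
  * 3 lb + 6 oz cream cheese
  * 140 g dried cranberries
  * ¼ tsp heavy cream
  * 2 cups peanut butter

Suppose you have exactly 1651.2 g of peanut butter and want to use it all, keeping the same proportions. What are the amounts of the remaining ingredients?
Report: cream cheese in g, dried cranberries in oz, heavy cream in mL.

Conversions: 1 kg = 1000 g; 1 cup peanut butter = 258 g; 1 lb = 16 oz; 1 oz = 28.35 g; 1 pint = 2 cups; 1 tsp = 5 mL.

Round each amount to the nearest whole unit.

The original recipe has 516 g of peanut butter, so the scaling factor is 1651.2 ÷ 516 = 16/5 = 3.2.
cream cheese: (3 lb + 6 oz = 3.375 lb) × 16/5 × 16 oz/lb × 28.35 g/oz ≈ 4899 g
dried cranberries: 140 g × 16/5 ÷ 28.35 g/oz ≈ 16 oz
heavy cream: 0.25 tsp × 16/5 × 5 mL/tsp = 4 mL

cream cheese: 4899 g; dried cranberries: 16 oz; heavy cream: 4 mL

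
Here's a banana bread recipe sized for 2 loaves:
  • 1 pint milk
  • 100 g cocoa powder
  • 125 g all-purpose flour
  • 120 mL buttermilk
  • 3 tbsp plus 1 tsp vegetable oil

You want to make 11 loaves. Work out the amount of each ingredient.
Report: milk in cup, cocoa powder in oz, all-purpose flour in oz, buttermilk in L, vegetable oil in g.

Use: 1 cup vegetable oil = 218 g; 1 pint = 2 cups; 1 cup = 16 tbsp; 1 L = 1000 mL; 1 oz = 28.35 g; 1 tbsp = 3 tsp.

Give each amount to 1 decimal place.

milk: 11.0 cup; cocoa powder: 19.4 oz; all-purpose flour: 24.3 oz; buttermilk: 0.7 L; vegetable oil: 249.8 g

Scaling factor: 11/2 = 5.5.
milk: 1 pint × 11/2 × 2 cup/pint = 11.0 cup
cocoa powder: 100 g × 11/2 ÷ 28.35 g/oz ≈ 19.4 oz
all-purpose flour: 125 g × 11/2 ÷ 28.35 g/oz ≈ 24.3 oz
buttermilk: 120 mL × 11/2 ÷ 1000 mL/L ≈ 0.7 L
vegetable oil: (3 tbsp + 1 tsp = 10/3 tbsp) × 11/2 ÷ 16 tbsp/cup × 218 g/cup ≈ 249.8 g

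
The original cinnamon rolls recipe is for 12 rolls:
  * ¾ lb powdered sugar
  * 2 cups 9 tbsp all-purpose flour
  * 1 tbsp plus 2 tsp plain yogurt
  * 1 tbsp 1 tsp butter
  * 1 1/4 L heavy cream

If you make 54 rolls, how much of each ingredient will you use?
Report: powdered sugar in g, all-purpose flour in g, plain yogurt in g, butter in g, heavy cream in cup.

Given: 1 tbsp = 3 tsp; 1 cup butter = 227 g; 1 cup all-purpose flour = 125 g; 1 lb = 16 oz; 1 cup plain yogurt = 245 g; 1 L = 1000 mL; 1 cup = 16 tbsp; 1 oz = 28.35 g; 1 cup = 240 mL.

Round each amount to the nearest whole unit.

Scaling factor: 54/12 = 9/2 = 4.5.
powdered sugar: 0.75 lb × 9/2 × 16 oz/lb × 28.35 g/oz ≈ 1531 g
all-purpose flour: (2 cup + 9 tbsp = 2.5625 cup) × 9/2 × 125 g/cup ≈ 1441 g
plain yogurt: (1 tbsp + 2 tsp = 5/3 tbsp) × 9/2 ÷ 16 tbsp/cup × 245 g/cup ≈ 115 g
butter: (1 tbsp + 1 tsp = 4/3 tbsp) × 9/2 ÷ 16 tbsp/cup × 227 g/cup ≈ 85 g
heavy cream: 1.25 L × 9/2 × 1000 mL/L ÷ 240 mL/cup ≈ 23 cup

powdered sugar: 1531 g; all-purpose flour: 1441 g; plain yogurt: 115 g; butter: 85 g; heavy cream: 23 cup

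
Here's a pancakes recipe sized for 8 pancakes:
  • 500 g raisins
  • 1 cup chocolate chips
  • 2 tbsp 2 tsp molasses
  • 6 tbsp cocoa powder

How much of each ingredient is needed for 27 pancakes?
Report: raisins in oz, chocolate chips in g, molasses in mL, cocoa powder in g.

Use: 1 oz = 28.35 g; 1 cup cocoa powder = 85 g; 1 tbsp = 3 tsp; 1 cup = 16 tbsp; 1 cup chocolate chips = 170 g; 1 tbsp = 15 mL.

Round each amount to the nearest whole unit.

Scaling factor: 27/8 = 3.375.
raisins: 500 g × 27/8 ÷ 28.35 g/oz ≈ 60 oz
chocolate chips: 1 cup × 27/8 × 170 g/cup ≈ 574 g
molasses: (2 tbsp + 2 tsp = 8/3 tbsp) × 27/8 × 15 mL/tbsp = 135 mL
cocoa powder: 6 tbsp × 27/8 ÷ 16 tbsp/cup × 85 g/cup ≈ 108 g

raisins: 60 oz; chocolate chips: 574 g; molasses: 135 mL; cocoa powder: 108 g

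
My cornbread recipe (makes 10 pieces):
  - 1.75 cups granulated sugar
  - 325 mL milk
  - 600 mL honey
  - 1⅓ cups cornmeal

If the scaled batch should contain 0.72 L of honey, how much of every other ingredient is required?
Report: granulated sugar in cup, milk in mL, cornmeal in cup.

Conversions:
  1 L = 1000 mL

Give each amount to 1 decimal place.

granulated sugar: 2.1 cup; milk: 390.0 mL; cornmeal: 1.6 cup

The original recipe has 0.6 L of honey, so the scaling factor is 0.72 ÷ 0.6 = 6/5 = 1.2.
granulated sugar: 1.75 cup × 6/5 = 2.1 cup
milk: 325 mL × 6/5 = 390.0 mL
cornmeal: 4/3 cup × 6/5 = 1.6 cup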